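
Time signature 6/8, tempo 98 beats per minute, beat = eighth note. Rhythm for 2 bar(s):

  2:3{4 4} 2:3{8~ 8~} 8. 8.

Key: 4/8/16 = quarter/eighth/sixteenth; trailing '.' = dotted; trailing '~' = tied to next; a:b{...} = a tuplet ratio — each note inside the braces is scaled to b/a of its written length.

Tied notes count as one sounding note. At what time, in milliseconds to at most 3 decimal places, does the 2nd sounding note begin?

note 2 onset = 3b = 1836.735ms

1. 0.0ms @ 0 + 1836.735ms (3)
2. 1836.735ms @ 3 + 1836.735ms (3)
3. 3673.469ms @ 6 + 2755.102ms (9/2)
4. 6428.571ms @ 21/2 + 918.367ms (3/2)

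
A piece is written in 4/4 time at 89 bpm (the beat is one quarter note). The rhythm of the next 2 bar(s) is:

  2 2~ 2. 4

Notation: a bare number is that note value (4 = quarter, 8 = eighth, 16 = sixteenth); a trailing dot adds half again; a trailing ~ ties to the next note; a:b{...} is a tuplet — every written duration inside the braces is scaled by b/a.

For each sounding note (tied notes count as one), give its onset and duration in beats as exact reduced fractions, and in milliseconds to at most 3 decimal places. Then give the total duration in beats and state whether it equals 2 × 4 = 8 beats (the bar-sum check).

1) 0.0ms=0b +1348.315ms=2b
2) 1348.315ms=2b +3370.787ms=5b
3) 4719.101ms=7b +674.157ms=1b
Σ=8b of 8 (89bpm 4/4) — PASS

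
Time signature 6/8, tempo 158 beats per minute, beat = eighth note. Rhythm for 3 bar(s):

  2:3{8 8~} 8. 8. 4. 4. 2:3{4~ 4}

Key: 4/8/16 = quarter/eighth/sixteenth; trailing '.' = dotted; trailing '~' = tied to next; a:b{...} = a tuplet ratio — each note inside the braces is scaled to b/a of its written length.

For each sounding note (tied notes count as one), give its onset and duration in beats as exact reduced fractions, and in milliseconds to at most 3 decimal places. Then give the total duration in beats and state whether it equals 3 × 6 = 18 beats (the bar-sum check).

1) 0.0ms=0b +569.62ms=3/2b
2) 569.62ms=3/2b +1139.241ms=3b
3) 1708.861ms=9/2b +569.62ms=3/2b
4) 2278.481ms=6b +1139.241ms=3b
5) 3417.722ms=9b +1139.241ms=3b
6) 4556.962ms=12b +2278.481ms=6b
Σ=18b of 18 (158bpm 6/8) — PASS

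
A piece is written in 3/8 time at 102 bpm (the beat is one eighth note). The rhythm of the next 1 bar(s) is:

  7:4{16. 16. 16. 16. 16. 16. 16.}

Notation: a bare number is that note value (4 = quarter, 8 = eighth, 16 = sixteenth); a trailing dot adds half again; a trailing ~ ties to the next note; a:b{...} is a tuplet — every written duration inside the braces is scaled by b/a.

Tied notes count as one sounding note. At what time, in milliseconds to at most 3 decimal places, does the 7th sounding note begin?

1. 0.0ms @ 0 + 252.101ms (3/7)
2. 252.101ms @ 3/7 + 252.101ms (3/7)
3. 504.202ms @ 6/7 + 252.101ms (3/7)
4. 756.303ms @ 9/7 + 252.101ms (3/7)
5. 1008.403ms @ 12/7 + 252.101ms (3/7)
6. 1260.504ms @ 15/7 + 252.101ms (3/7)
7. 1512.605ms @ 18/7 + 252.101ms (3/7)

note 7 onset = 18/7b = 1512.605ms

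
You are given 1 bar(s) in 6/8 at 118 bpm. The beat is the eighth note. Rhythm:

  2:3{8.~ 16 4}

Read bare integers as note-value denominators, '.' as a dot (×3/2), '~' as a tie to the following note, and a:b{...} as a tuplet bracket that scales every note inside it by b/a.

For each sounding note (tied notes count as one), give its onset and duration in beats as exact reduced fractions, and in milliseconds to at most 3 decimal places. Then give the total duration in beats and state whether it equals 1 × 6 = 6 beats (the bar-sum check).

1) 0.0ms=0b +1525.424ms=3b
2) 1525.424ms=3b +1525.424ms=3b
Σ=6b of 6 (118bpm 6/8) — PASS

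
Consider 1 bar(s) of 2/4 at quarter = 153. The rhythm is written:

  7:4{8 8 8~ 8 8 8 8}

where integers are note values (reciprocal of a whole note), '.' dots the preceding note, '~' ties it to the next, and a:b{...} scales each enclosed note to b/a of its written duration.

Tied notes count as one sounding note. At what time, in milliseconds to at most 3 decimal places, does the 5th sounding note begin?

1. 0.0ms @ 0 + 112.045ms (2/7)
2. 112.045ms @ 2/7 + 112.045ms (2/7)
3. 224.09ms @ 4/7 + 224.09ms (4/7)
4. 448.179ms @ 8/7 + 112.045ms (2/7)
5. 560.224ms @ 10/7 + 112.045ms (2/7)
6. 672.269ms @ 12/7 + 112.045ms (2/7)

note 5 onset = 10/7b = 560.224ms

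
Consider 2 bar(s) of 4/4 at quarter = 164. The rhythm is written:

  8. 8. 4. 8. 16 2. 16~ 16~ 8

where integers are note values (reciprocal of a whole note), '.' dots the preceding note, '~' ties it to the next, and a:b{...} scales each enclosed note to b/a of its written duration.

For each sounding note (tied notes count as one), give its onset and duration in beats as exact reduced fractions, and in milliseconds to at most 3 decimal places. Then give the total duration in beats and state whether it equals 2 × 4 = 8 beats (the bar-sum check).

1) 0.0ms=0b +274.39ms=3/4b
2) 274.39ms=3/4b +274.39ms=3/4b
3) 548.78ms=3/2b +548.78ms=3/2b
4) 1097.561ms=3b +274.39ms=3/4b
5) 1371.951ms=15/4b +91.463ms=1/4b
6) 1463.415ms=4b +1097.561ms=3b
7) 2560.976ms=7b +365.854ms=1b
Σ=8b of 8 (164bpm 4/4) — PASS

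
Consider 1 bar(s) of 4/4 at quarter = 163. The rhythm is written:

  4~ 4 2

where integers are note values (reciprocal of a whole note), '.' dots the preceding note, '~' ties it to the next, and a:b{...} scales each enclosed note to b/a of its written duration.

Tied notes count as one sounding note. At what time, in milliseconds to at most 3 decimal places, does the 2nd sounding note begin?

note 2 onset = 2b = 736.196ms

1. 0.0ms @ 0 + 736.196ms (2)
2. 736.196ms @ 2 + 736.196ms (2)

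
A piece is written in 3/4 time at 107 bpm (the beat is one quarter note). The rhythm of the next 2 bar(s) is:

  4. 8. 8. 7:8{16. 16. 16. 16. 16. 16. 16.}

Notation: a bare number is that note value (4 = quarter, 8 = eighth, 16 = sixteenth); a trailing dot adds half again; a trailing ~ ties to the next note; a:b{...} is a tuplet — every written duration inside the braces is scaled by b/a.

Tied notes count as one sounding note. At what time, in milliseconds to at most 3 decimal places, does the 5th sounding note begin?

note 5 onset = 24/7b = 1922.563ms

1. 0.0ms @ 0 + 841.121ms (3/2)
2. 841.121ms @ 3/2 + 420.561ms (3/4)
3. 1261.682ms @ 9/4 + 420.561ms (3/4)
4. 1682.243ms @ 3 + 240.32ms (3/7)
5. 1922.563ms @ 24/7 + 240.32ms (3/7)
6. 2162.884ms @ 27/7 + 240.32ms (3/7)
7. 2403.204ms @ 30/7 + 240.32ms (3/7)
8. 2643.525ms @ 33/7 + 240.32ms (3/7)
9. 2883.845ms @ 36/7 + 240.32ms (3/7)
10. 3124.166ms @ 39/7 + 240.32ms (3/7)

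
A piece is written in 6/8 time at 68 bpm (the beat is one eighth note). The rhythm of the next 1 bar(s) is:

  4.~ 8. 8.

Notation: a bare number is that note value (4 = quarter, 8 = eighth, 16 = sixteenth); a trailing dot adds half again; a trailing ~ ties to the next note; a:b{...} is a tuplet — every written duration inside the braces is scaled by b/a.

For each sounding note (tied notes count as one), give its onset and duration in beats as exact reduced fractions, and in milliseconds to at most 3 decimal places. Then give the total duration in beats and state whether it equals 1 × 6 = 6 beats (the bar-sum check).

1) 0.0ms=0b +3970.588ms=9/2b
2) 3970.588ms=9/2b +1323.529ms=3/2b
Σ=6b of 6 (68bpm 6/8) — PASS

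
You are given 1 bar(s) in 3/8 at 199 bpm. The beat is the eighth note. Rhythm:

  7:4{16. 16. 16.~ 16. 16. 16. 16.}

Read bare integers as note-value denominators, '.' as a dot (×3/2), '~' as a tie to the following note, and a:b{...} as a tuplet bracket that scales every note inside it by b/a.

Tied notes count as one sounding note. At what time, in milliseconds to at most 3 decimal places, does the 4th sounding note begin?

1. 0.0ms @ 0 + 129.218ms (3/7)
2. 129.218ms @ 3/7 + 129.218ms (3/7)
3. 258.435ms @ 6/7 + 258.435ms (6/7)
4. 516.87ms @ 12/7 + 129.218ms (3/7)
5. 646.088ms @ 15/7 + 129.218ms (3/7)
6. 775.305ms @ 18/7 + 129.218ms (3/7)

note 4 onset = 12/7b = 516.87ms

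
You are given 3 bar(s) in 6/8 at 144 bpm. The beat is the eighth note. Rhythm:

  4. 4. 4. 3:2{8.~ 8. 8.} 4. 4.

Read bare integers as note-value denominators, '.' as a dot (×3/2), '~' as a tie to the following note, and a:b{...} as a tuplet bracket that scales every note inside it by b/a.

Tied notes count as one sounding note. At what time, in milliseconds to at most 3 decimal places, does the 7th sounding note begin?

1. 0.0ms @ 0 + 1250.0ms (3)
2. 1250.0ms @ 3 + 1250.0ms (3)
3. 2500.0ms @ 6 + 1250.0ms (3)
4. 3750.0ms @ 9 + 833.333ms (2)
5. 4583.333ms @ 11 + 416.667ms (1)
6. 5000.0ms @ 12 + 1250.0ms (3)
7. 6250.0ms @ 15 + 1250.0ms (3)

note 7 onset = 15b = 6250.0ms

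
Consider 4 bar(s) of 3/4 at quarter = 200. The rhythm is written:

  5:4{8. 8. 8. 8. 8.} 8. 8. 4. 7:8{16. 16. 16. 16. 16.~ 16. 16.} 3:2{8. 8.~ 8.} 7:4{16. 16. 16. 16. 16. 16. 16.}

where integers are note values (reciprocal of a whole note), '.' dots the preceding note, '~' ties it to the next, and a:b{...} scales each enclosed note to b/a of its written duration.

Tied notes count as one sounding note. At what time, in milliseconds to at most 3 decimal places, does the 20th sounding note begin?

note 20 onset = 78/7b = 3342.857ms

1. 0.0ms @ 0 + 180.0ms (3/5)
2. 180.0ms @ 3/5 + 180.0ms (3/5)
3. 360.0ms @ 6/5 + 180.0ms (3/5)
4. 540.0ms @ 9/5 + 180.0ms (3/5)
5. 720.0ms @ 12/5 + 180.0ms (3/5)
6. 900.0ms @ 3 + 225.0ms (3/4)
7. 1125.0ms @ 15/4 + 225.0ms (3/4)
8. 1350.0ms @ 9/2 + 450.0ms (3/2)
9. 1800.0ms @ 6 + 128.571ms (3/7)
10. 1928.571ms @ 45/7 + 128.571ms (3/7)
11. 2057.143ms @ 48/7 + 128.571ms (3/7)
12. 2185.714ms @ 51/7 + 128.571ms (3/7)
13. 2314.286ms @ 54/7 + 257.143ms (6/7)
14. 2571.429ms @ 60/7 + 128.571ms (3/7)
15. 2700.0ms @ 9 + 150.0ms (1/2)
16. 2850.0ms @ 19/2 + 300.0ms (1)
17. 3150.0ms @ 21/2 + 64.286ms (3/14)
18. 3214.286ms @ 75/7 + 64.286ms (3/14)
19. 3278.571ms @ 153/14 + 64.286ms (3/14)
20. 3342.857ms @ 78/7 + 64.286ms (3/14)
21. 3407.143ms @ 159/14 + 64.286ms (3/14)
22. 3471.429ms @ 81/7 + 64.286ms (3/14)
23. 3535.714ms @ 165/14 + 64.286ms (3/14)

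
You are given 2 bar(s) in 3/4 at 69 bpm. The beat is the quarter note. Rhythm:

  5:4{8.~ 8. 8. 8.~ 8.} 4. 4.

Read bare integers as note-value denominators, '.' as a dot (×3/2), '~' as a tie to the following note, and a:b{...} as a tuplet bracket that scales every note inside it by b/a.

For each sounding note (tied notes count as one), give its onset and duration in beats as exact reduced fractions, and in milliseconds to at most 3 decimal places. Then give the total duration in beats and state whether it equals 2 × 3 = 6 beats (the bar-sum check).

1) 0.0ms=0b +1043.478ms=6/5b
2) 1043.478ms=6/5b +521.739ms=3/5b
3) 1565.217ms=9/5b +1043.478ms=6/5b
4) 2608.696ms=3b +1304.348ms=3/2b
5) 3913.043ms=9/2b +1304.348ms=3/2b
Σ=6b of 6 (69bpm 3/4) — PASS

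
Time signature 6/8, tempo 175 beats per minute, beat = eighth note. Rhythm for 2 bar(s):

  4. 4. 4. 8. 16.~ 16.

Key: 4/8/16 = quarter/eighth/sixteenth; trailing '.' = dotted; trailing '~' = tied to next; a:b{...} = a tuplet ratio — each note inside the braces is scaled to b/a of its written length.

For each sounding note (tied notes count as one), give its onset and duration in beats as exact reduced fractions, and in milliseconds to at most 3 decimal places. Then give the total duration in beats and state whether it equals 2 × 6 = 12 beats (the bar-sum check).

1) 0.0ms=0b +1028.571ms=3b
2) 1028.571ms=3b +1028.571ms=3b
3) 2057.143ms=6b +1028.571ms=3b
4) 3085.714ms=9b +514.286ms=3/2b
5) 3600.0ms=21/2b +514.286ms=3/2b
Σ=12b of 12 (175bpm 6/8) — PASS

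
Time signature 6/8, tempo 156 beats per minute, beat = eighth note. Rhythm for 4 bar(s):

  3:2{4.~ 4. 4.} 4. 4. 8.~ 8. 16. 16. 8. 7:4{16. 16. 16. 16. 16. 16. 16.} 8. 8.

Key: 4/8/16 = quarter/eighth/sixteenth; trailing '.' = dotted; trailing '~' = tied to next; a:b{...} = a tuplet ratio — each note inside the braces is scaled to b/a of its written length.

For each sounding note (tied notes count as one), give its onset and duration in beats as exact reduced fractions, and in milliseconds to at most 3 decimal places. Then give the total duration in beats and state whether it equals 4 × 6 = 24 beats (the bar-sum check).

1) 0.0ms=0b +1538.462ms=4b
2) 1538.462ms=4b +769.231ms=2b
3) 2307.692ms=6b +1153.846ms=3b
4) 3461.538ms=9b +1153.846ms=3b
5) 4615.385ms=12b +1153.846ms=3b
6) 5769.231ms=15b +288.462ms=3/4b
7) 6057.692ms=63/4b +288.462ms=3/4b
8) 6346.154ms=33/2b +576.923ms=3/2b
9) 6923.077ms=18b +164.835ms=3/7b
10) 7087.912ms=129/7b +164.835ms=3/7b
11) 7252.747ms=132/7b +164.835ms=3/7b
12) 7417.582ms=135/7b +164.835ms=3/7b
13) 7582.418ms=138/7b +164.835ms=3/7b
14) 7747.253ms=141/7b +164.835ms=3/7b
15) 7912.088ms=144/7b +164.835ms=3/7b
16) 8076.923ms=21b +576.923ms=3/2b
17) 8653.846ms=45/2b +576.923ms=3/2b
Σ=24b of 24 (156bpm 6/8) — PASS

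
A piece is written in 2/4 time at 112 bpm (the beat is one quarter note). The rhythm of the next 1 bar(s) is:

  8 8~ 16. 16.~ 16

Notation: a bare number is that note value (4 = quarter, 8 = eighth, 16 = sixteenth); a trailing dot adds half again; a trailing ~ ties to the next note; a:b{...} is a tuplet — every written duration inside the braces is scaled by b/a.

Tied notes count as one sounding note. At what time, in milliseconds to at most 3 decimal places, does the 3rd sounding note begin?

1. 0.0ms @ 0 + 267.857ms (1/2)
2. 267.857ms @ 1/2 + 468.75ms (7/8)
3. 736.607ms @ 11/8 + 334.821ms (5/8)

note 3 onset = 11/8b = 736.607ms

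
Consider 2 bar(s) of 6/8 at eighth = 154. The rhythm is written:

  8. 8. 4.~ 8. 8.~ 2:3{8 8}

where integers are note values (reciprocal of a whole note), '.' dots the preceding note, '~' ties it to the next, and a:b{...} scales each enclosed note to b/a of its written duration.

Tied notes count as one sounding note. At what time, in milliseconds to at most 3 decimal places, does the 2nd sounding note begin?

note 2 onset = 3/2b = 584.416ms

1. 0.0ms @ 0 + 584.416ms (3/2)
2. 584.416ms @ 3/2 + 584.416ms (3/2)
3. 1168.831ms @ 3 + 1753.247ms (9/2)
4. 2922.078ms @ 15/2 + 1168.831ms (3)
5. 4090.909ms @ 21/2 + 584.416ms (3/2)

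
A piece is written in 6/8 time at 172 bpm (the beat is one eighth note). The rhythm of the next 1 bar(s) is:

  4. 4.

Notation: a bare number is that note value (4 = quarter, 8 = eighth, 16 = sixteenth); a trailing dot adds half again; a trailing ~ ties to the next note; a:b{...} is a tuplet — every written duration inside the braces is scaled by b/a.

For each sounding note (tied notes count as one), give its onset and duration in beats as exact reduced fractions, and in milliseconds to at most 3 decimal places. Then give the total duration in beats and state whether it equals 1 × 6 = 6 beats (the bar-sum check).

1) 0.0ms=0b +1046.512ms=3b
2) 1046.512ms=3b +1046.512ms=3b
Σ=6b of 6 (172bpm 6/8) — PASS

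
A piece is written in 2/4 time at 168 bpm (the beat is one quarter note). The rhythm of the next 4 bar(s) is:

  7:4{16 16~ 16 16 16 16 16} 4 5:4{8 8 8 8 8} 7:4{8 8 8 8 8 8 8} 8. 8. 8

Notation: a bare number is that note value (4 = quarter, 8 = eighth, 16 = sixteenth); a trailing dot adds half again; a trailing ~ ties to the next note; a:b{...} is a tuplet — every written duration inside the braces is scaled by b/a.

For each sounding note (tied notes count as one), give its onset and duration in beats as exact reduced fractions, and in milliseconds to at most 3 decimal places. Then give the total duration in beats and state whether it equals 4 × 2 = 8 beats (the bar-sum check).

1) 0.0ms=0b +51.02ms=1/7b
2) 51.02ms=1/7b +102.041ms=2/7b
3) 153.061ms=3/7b +51.02ms=1/7b
4) 204.082ms=4/7b +51.02ms=1/7b
5) 255.102ms=5/7b +51.02ms=1/7b
6) 306.122ms=6/7b +51.02ms=1/7b
7) 357.143ms=1b +357.143ms=1b
8) 714.286ms=2b +142.857ms=2/5b
9) 857.143ms=12/5b +142.857ms=2/5b
10) 1000.0ms=14/5b +142.857ms=2/5b
11) 1142.857ms=16/5b +142.857ms=2/5b
12) 1285.714ms=18/5b +142.857ms=2/5b
13) 1428.571ms=4b +102.041ms=2/7b
14) 1530.612ms=30/7b +102.041ms=2/7b
15) 1632.653ms=32/7b +102.041ms=2/7b
16) 1734.694ms=34/7b +102.041ms=2/7b
17) 1836.735ms=36/7b +102.041ms=2/7b
18) 1938.776ms=38/7b +102.041ms=2/7b
19) 2040.816ms=40/7b +102.041ms=2/7b
20) 2142.857ms=6b +267.857ms=3/4b
21) 2410.714ms=27/4b +267.857ms=3/4b
22) 2678.571ms=15/2b +178.571ms=1/2b
Σ=8b of 8 (168bpm 2/4) — PASS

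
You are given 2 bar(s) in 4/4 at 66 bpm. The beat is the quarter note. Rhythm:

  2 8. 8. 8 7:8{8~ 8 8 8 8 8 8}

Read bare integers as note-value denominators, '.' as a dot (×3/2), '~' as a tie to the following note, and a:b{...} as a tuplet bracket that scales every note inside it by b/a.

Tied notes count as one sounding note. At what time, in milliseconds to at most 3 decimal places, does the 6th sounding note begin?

note 6 onset = 36/7b = 4675.325ms

1. 0.0ms @ 0 + 1818.182ms (2)
2. 1818.182ms @ 2 + 681.818ms (3/4)
3. 2500.0ms @ 11/4 + 681.818ms (3/4)
4. 3181.818ms @ 7/2 + 454.545ms (1/2)
5. 3636.364ms @ 4 + 1038.961ms (8/7)
6. 4675.325ms @ 36/7 + 519.481ms (4/7)
7. 5194.805ms @ 40/7 + 519.481ms (4/7)
8. 5714.286ms @ 44/7 + 519.481ms (4/7)
9. 6233.766ms @ 48/7 + 519.481ms (4/7)
10. 6753.247ms @ 52/7 + 519.481ms (4/7)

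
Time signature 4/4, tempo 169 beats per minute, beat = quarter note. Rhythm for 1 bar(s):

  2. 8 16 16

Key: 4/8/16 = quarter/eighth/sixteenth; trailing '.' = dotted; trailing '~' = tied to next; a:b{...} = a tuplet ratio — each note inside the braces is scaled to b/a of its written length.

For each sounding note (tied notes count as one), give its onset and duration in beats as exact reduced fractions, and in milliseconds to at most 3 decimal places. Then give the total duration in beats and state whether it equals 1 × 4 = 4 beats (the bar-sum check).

1) 0.0ms=0b +1065.089ms=3b
2) 1065.089ms=3b +177.515ms=1/2b
3) 1242.604ms=7/2b +88.757ms=1/4b
4) 1331.361ms=15/4b +88.757ms=1/4b
Σ=4b of 4 (169bpm 4/4) — PASS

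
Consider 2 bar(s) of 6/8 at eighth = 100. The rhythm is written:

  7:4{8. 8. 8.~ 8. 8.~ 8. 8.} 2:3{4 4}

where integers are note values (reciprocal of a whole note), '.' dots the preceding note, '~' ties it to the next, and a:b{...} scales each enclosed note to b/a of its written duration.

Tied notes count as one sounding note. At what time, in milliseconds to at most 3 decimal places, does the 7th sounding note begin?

1. 0.0ms @ 0 + 514.286ms (6/7)
2. 514.286ms @ 6/7 + 514.286ms (6/7)
3. 1028.571ms @ 12/7 + 1028.571ms (12/7)
4. 2057.143ms @ 24/7 + 1028.571ms (12/7)
5. 3085.714ms @ 36/7 + 514.286ms (6/7)
6. 3600.0ms @ 6 + 1800.0ms (3)
7. 5400.0ms @ 9 + 1800.0ms (3)

note 7 onset = 9b = 5400.0ms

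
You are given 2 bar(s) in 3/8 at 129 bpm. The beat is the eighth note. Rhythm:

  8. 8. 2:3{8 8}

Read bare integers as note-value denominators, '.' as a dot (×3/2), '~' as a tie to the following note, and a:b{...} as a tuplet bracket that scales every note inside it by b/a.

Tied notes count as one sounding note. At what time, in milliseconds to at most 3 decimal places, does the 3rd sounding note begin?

note 3 onset = 3b = 1395.349ms

1. 0.0ms @ 0 + 697.674ms (3/2)
2. 697.674ms @ 3/2 + 697.674ms (3/2)
3. 1395.349ms @ 3 + 697.674ms (3/2)
4. 2093.023ms @ 9/2 + 697.674ms (3/2)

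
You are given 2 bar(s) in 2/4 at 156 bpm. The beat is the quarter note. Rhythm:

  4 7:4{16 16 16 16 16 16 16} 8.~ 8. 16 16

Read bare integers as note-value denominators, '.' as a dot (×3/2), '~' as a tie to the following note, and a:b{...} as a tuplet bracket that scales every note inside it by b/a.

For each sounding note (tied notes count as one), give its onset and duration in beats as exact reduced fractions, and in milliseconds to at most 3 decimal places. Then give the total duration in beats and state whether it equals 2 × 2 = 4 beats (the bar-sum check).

1) 0.0ms=0b +384.615ms=1b
2) 384.615ms=1b +54.945ms=1/7b
3) 439.56ms=8/7b +54.945ms=1/7b
4) 494.505ms=9/7b +54.945ms=1/7b
5) 549.451ms=10/7b +54.945ms=1/7b
6) 604.396ms=11/7b +54.945ms=1/7b
7) 659.341ms=12/7b +54.945ms=1/7b
8) 714.286ms=13/7b +54.945ms=1/7b
9) 769.231ms=2b +576.923ms=3/2b
10) 1346.154ms=7/2b +96.154ms=1/4b
11) 1442.308ms=15/4b +96.154ms=1/4b
Σ=4b of 4 (156bpm 2/4) — PASS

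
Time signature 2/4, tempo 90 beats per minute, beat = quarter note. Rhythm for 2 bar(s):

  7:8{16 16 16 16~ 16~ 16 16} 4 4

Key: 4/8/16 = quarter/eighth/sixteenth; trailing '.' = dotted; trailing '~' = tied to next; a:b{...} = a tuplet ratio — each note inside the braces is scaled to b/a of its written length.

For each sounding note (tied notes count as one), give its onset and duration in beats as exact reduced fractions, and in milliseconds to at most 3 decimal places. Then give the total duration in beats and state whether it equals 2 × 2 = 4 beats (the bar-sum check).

1) 0.0ms=0b +190.476ms=2/7b
2) 190.476ms=2/7b +190.476ms=2/7b
3) 380.952ms=4/7b +190.476ms=2/7b
4) 571.429ms=6/7b +571.429ms=6/7b
5) 1142.857ms=12/7b +190.476ms=2/7b
6) 1333.333ms=2b +666.667ms=1b
7) 2000.0ms=3b +666.667ms=1b
Σ=4b of 4 (90bpm 2/4) — PASS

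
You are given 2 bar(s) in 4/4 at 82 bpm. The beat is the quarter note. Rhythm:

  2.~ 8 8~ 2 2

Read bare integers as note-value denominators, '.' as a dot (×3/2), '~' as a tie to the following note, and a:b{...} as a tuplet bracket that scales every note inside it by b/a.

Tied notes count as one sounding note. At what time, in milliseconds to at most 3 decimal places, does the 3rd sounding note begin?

1. 0.0ms @ 0 + 2560.976ms (7/2)
2. 2560.976ms @ 7/2 + 1829.268ms (5/2)
3. 4390.244ms @ 6 + 1463.415ms (2)

note 3 onset = 6b = 4390.244ms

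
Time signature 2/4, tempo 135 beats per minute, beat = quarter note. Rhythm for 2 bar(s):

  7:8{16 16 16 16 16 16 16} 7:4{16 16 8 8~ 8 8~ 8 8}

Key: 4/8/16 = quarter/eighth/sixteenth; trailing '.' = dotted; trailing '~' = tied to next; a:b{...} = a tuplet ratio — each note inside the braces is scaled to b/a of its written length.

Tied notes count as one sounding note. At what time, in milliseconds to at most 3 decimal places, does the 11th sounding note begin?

note 11 onset = 18/7b = 1142.857ms

1. 0.0ms @ 0 + 126.984ms (2/7)
2. 126.984ms @ 2/7 + 126.984ms (2/7)
3. 253.968ms @ 4/7 + 126.984ms (2/7)
4. 380.952ms @ 6/7 + 126.984ms (2/7)
5. 507.937ms @ 8/7 + 126.984ms (2/7)
6. 634.921ms @ 10/7 + 126.984ms (2/7)
7. 761.905ms @ 12/7 + 126.984ms (2/7)
8. 888.889ms @ 2 + 63.492ms (1/7)
9. 952.381ms @ 15/7 + 63.492ms (1/7)
10. 1015.873ms @ 16/7 + 126.984ms (2/7)
11. 1142.857ms @ 18/7 + 253.968ms (4/7)
12. 1396.825ms @ 22/7 + 253.968ms (4/7)
13. 1650.794ms @ 26/7 + 126.984ms (2/7)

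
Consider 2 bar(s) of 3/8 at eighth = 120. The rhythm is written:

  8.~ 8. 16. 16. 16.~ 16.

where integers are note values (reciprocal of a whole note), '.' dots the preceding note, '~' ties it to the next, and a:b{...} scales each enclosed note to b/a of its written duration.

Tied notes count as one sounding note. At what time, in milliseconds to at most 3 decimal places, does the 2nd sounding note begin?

1. 0.0ms @ 0 + 1500.0ms (3)
2. 1500.0ms @ 3 + 375.0ms (3/4)
3. 1875.0ms @ 15/4 + 375.0ms (3/4)
4. 2250.0ms @ 9/2 + 750.0ms (3/2)

note 2 onset = 3b = 1500.0ms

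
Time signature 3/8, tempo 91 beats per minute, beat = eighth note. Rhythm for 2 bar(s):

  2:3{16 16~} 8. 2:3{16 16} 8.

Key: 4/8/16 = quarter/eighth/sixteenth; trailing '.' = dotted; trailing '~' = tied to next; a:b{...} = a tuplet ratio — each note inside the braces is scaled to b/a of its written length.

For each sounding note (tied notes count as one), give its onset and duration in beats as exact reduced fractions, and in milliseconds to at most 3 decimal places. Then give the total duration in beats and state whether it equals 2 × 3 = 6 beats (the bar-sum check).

1) 0.0ms=0b +494.505ms=3/4b
2) 494.505ms=3/4b +1483.516ms=9/4b
3) 1978.022ms=3b +494.505ms=3/4b
4) 2472.527ms=15/4b +494.505ms=3/4b
5) 2967.033ms=9/2b +989.011ms=3/2b
Σ=6b of 6 (91bpm 3/8) — PASS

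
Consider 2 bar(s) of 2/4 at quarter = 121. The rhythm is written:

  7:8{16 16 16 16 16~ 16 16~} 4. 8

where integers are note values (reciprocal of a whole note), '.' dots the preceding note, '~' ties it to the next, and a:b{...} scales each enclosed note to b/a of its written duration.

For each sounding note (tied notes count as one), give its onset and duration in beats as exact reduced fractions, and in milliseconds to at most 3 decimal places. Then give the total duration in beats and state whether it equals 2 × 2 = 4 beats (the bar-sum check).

1) 0.0ms=0b +141.677ms=2/7b
2) 141.677ms=2/7b +141.677ms=2/7b
3) 283.353ms=4/7b +141.677ms=2/7b
4) 425.03ms=6/7b +141.677ms=2/7b
5) 566.706ms=8/7b +283.353ms=4/7b
6) 850.059ms=12/7b +885.478ms=25/14b
7) 1735.537ms=7/2b +247.934ms=1/2b
Σ=4b of 4 (121bpm 2/4) — PASS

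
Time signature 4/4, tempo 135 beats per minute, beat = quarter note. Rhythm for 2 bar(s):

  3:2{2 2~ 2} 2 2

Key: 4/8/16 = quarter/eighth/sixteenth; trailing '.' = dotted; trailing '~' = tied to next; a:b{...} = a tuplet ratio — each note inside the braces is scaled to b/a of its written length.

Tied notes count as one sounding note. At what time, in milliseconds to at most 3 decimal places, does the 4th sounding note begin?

1. 0.0ms @ 0 + 592.593ms (4/3)
2. 592.593ms @ 4/3 + 1185.185ms (8/3)
3. 1777.778ms @ 4 + 888.889ms (2)
4. 2666.667ms @ 6 + 888.889ms (2)

note 4 onset = 6b = 2666.667ms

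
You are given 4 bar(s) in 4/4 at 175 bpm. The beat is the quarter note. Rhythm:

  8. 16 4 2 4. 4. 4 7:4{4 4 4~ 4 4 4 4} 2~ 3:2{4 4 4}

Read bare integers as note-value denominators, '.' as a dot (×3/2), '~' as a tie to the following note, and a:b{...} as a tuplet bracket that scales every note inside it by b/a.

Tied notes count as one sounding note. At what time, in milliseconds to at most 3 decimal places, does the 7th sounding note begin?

1. 0.0ms @ 0 + 257.143ms (3/4)
2. 257.143ms @ 3/4 + 85.714ms (1/4)
3. 342.857ms @ 1 + 342.857ms (1)
4. 685.714ms @ 2 + 685.714ms (2)
5. 1371.429ms @ 4 + 514.286ms (3/2)
6. 1885.714ms @ 11/2 + 514.286ms (3/2)
7. 2400.0ms @ 7 + 342.857ms (1)
8. 2742.857ms @ 8 + 195.918ms (4/7)
9. 2938.776ms @ 60/7 + 195.918ms (4/7)
10. 3134.694ms @ 64/7 + 391.837ms (8/7)
11. 3526.531ms @ 72/7 + 195.918ms (4/7)
12. 3722.449ms @ 76/7 + 195.918ms (4/7)
13. 3918.367ms @ 80/7 + 195.918ms (4/7)
14. 4114.286ms @ 12 + 914.286ms (8/3)
15. 5028.571ms @ 44/3 + 228.571ms (2/3)
16. 5257.143ms @ 46/3 + 228.571ms (2/3)

note 7 onset = 7b = 2400.0ms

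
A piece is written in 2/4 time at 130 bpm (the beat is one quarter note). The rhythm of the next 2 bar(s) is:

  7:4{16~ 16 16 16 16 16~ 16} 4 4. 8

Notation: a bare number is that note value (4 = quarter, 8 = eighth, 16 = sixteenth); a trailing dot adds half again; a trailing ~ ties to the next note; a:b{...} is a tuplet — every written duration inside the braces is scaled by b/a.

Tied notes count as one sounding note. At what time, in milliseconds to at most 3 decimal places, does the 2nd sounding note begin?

note 2 onset = 2/7b = 131.868ms

1. 0.0ms @ 0 + 131.868ms (2/7)
2. 131.868ms @ 2/7 + 65.934ms (1/7)
3. 197.802ms @ 3/7 + 65.934ms (1/7)
4. 263.736ms @ 4/7 + 65.934ms (1/7)
5. 329.67ms @ 5/7 + 131.868ms (2/7)
6. 461.538ms @ 1 + 461.538ms (1)
7. 923.077ms @ 2 + 692.308ms (3/2)
8. 1615.385ms @ 7/2 + 230.769ms (1/2)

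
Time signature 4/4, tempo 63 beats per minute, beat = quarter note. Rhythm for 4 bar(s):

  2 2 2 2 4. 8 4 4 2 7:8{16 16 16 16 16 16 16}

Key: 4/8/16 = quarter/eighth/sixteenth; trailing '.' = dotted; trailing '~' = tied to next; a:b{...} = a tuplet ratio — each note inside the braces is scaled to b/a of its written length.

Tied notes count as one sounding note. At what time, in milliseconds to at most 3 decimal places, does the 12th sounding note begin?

note 12 onset = 102/7b = 13877.551ms

1. 0.0ms @ 0 + 1904.762ms (2)
2. 1904.762ms @ 2 + 1904.762ms (2)
3. 3809.524ms @ 4 + 1904.762ms (2)
4. 5714.286ms @ 6 + 1904.762ms (2)
5. 7619.048ms @ 8 + 1428.571ms (3/2)
6. 9047.619ms @ 19/2 + 476.19ms (1/2)
7. 9523.81ms @ 10 + 952.381ms (1)
8. 10476.19ms @ 11 + 952.381ms (1)
9. 11428.571ms @ 12 + 1904.762ms (2)
10. 13333.333ms @ 14 + 272.109ms (2/7)
11. 13605.442ms @ 100/7 + 272.109ms (2/7)
12. 13877.551ms @ 102/7 + 272.109ms (2/7)
13. 14149.66ms @ 104/7 + 272.109ms (2/7)
14. 14421.769ms @ 106/7 + 272.109ms (2/7)
15. 14693.878ms @ 108/7 + 272.109ms (2/7)
16. 14965.986ms @ 110/7 + 272.109ms (2/7)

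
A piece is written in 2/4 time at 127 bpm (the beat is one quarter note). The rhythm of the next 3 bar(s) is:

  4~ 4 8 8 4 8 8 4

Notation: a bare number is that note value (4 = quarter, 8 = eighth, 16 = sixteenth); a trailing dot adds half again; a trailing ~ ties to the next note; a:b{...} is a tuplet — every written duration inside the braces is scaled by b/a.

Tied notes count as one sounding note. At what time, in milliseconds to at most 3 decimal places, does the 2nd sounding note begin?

note 2 onset = 2b = 944.882ms

1. 0.0ms @ 0 + 944.882ms (2)
2. 944.882ms @ 2 + 236.22ms (1/2)
3. 1181.102ms @ 5/2 + 236.22ms (1/2)
4. 1417.323ms @ 3 + 472.441ms (1)
5. 1889.764ms @ 4 + 236.22ms (1/2)
6. 2125.984ms @ 9/2 + 236.22ms (1/2)
7. 2362.205ms @ 5 + 472.441ms (1)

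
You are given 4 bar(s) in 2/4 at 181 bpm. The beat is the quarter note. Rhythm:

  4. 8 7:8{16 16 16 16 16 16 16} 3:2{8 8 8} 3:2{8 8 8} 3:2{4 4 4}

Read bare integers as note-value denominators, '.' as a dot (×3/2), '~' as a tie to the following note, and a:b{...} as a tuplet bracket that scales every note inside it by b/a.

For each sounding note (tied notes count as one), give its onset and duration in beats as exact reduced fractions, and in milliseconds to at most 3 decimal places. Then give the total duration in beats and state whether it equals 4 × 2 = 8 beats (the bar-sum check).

1) 0.0ms=0b +497.238ms=3/2b
2) 497.238ms=3/2b +165.746ms=1/2b
3) 662.983ms=2b +94.712ms=2/7b
4) 757.695ms=16/7b +94.712ms=2/7b
5) 852.407ms=18/7b +94.712ms=2/7b
6) 947.119ms=20/7b +94.712ms=2/7b
7) 1041.831ms=22/7b +94.712ms=2/7b
8) 1136.543ms=24/7b +94.712ms=2/7b
9) 1231.255ms=26/7b +94.712ms=2/7b
10) 1325.967ms=4b +110.497ms=1/3b
11) 1436.464ms=13/3b +110.497ms=1/3b
12) 1546.961ms=14/3b +110.497ms=1/3b
13) 1657.459ms=5b +110.497ms=1/3b
14) 1767.956ms=16/3b +110.497ms=1/3b
15) 1878.453ms=17/3b +110.497ms=1/3b
16) 1988.95ms=6b +220.994ms=2/3b
17) 2209.945ms=20/3b +220.994ms=2/3b
18) 2430.939ms=22/3b +220.994ms=2/3b
Σ=8b of 8 (181bpm 2/4) — PASS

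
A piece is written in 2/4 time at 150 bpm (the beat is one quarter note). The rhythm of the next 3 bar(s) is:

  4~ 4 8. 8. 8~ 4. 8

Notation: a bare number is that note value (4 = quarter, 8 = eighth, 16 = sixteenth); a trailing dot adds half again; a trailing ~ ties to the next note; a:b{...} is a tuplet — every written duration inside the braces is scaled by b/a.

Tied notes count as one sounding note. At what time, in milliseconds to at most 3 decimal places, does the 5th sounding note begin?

note 5 onset = 11/2b = 2200.0ms

1. 0.0ms @ 0 + 800.0ms (2)
2. 800.0ms @ 2 + 300.0ms (3/4)
3. 1100.0ms @ 11/4 + 300.0ms (3/4)
4. 1400.0ms @ 7/2 + 800.0ms (2)
5. 2200.0ms @ 11/2 + 200.0ms (1/2)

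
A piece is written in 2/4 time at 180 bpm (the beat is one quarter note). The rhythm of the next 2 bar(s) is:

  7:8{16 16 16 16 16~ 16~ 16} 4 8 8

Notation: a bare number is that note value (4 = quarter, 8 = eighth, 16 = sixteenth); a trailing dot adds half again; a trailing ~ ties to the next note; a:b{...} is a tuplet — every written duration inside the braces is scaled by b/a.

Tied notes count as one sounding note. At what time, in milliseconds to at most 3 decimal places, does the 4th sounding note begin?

1. 0.0ms @ 0 + 95.238ms (2/7)
2. 95.238ms @ 2/7 + 95.238ms (2/7)
3. 190.476ms @ 4/7 + 95.238ms (2/7)
4. 285.714ms @ 6/7 + 95.238ms (2/7)
5. 380.952ms @ 8/7 + 285.714ms (6/7)
6. 666.667ms @ 2 + 333.333ms (1)
7. 1000.0ms @ 3 + 166.667ms (1/2)
8. 1166.667ms @ 7/2 + 166.667ms (1/2)

note 4 onset = 6/7b = 285.714ms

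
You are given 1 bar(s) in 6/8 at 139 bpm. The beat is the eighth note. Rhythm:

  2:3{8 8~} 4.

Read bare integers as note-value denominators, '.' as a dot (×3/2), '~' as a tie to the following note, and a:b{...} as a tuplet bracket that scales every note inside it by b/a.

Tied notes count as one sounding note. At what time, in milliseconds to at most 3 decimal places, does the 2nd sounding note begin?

1. 0.0ms @ 0 + 647.482ms (3/2)
2. 647.482ms @ 3/2 + 1942.446ms (9/2)

note 2 onset = 3/2b = 647.482ms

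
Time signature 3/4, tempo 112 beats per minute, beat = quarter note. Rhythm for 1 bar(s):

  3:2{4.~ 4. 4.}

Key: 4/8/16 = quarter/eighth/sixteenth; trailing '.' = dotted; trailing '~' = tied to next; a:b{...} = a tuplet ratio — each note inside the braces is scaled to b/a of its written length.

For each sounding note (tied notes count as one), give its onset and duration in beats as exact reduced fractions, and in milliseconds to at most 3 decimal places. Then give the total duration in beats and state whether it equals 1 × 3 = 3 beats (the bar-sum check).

1) 0.0ms=0b +1071.429ms=2b
2) 1071.429ms=2b +535.714ms=1b
Σ=3b of 3 (112bpm 3/4) — PASS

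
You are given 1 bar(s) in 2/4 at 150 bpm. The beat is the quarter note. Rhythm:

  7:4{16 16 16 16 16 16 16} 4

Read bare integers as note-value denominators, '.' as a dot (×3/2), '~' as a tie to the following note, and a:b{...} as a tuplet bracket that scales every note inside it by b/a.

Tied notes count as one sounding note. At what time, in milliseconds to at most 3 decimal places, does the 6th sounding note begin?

note 6 onset = 5/7b = 285.714ms

1. 0.0ms @ 0 + 57.143ms (1/7)
2. 57.143ms @ 1/7 + 57.143ms (1/7)
3. 114.286ms @ 2/7 + 57.143ms (1/7)
4. 171.429ms @ 3/7 + 57.143ms (1/7)
5. 228.571ms @ 4/7 + 57.143ms (1/7)
6. 285.714ms @ 5/7 + 57.143ms (1/7)
7. 342.857ms @ 6/7 + 57.143ms (1/7)
8. 400.0ms @ 1 + 400.0ms (1)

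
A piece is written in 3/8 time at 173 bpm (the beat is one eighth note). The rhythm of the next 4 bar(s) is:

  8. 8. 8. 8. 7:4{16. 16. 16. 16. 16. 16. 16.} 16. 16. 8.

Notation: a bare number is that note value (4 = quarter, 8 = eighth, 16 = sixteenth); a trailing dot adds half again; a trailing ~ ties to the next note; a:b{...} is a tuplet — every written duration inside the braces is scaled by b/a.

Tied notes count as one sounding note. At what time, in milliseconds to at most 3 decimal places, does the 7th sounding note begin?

note 7 onset = 48/7b = 2378.2ms

1. 0.0ms @ 0 + 520.231ms (3/2)
2. 520.231ms @ 3/2 + 520.231ms (3/2)
3. 1040.462ms @ 3 + 520.231ms (3/2)
4. 1560.694ms @ 9/2 + 520.231ms (3/2)
5. 2080.925ms @ 6 + 148.637ms (3/7)
6. 2229.562ms @ 45/7 + 148.637ms (3/7)
7. 2378.2ms @ 48/7 + 148.637ms (3/7)
8. 2526.837ms @ 51/7 + 148.637ms (3/7)
9. 2675.475ms @ 54/7 + 148.637ms (3/7)
10. 2824.112ms @ 57/7 + 148.637ms (3/7)
11. 2972.75ms @ 60/7 + 148.637ms (3/7)
12. 3121.387ms @ 9 + 260.116ms (3/4)
13. 3381.503ms @ 39/4 + 260.116ms (3/4)
14. 3641.618ms @ 21/2 + 520.231ms (3/2)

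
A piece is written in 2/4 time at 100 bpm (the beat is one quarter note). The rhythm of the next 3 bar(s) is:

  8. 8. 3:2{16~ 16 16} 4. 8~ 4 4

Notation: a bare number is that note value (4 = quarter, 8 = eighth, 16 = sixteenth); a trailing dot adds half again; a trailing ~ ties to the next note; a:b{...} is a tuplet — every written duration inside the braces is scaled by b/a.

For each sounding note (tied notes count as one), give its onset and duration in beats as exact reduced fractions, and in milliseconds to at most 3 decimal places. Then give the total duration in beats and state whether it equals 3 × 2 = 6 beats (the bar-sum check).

1) 0.0ms=0b +450.0ms=3/4b
2) 450.0ms=3/4b +450.0ms=3/4b
3) 900.0ms=3/2b +200.0ms=1/3b
4) 1100.0ms=11/6b +100.0ms=1/6b
5) 1200.0ms=2b +900.0ms=3/2b
6) 2100.0ms=7/2b +900.0ms=3/2b
7) 3000.0ms=5b +600.0ms=1b
Σ=6b of 6 (100bpm 2/4) — PASS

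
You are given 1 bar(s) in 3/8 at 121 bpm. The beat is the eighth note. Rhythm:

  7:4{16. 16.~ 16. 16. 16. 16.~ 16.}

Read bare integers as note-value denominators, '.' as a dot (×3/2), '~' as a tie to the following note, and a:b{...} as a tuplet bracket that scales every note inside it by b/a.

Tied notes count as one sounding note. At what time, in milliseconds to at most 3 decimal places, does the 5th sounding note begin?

note 5 onset = 15/7b = 1062.574ms

1. 0.0ms @ 0 + 212.515ms (3/7)
2. 212.515ms @ 3/7 + 425.03ms (6/7)
3. 637.544ms @ 9/7 + 212.515ms (3/7)
4. 850.059ms @ 12/7 + 212.515ms (3/7)
5. 1062.574ms @ 15/7 + 425.03ms (6/7)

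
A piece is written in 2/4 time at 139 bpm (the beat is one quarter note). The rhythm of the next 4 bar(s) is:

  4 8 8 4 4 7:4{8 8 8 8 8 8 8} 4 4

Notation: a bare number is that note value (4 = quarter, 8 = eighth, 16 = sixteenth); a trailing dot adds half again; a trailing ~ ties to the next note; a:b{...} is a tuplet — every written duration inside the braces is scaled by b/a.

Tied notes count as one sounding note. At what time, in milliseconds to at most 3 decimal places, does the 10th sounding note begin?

1. 0.0ms @ 0 + 431.655ms (1)
2. 431.655ms @ 1 + 215.827ms (1/2)
3. 647.482ms @ 3/2 + 215.827ms (1/2)
4. 863.309ms @ 2 + 431.655ms (1)
5. 1294.964ms @ 3 + 431.655ms (1)
6. 1726.619ms @ 4 + 123.33ms (2/7)
7. 1849.949ms @ 30/7 + 123.33ms (2/7)
8. 1973.279ms @ 32/7 + 123.33ms (2/7)
9. 2096.608ms @ 34/7 + 123.33ms (2/7)
10. 2219.938ms @ 36/7 + 123.33ms (2/7)
11. 2343.268ms @ 38/7 + 123.33ms (2/7)
12. 2466.598ms @ 40/7 + 123.33ms (2/7)
13. 2589.928ms @ 6 + 431.655ms (1)
14. 3021.583ms @ 7 + 431.655ms (1)

note 10 onset = 36/7b = 2219.938ms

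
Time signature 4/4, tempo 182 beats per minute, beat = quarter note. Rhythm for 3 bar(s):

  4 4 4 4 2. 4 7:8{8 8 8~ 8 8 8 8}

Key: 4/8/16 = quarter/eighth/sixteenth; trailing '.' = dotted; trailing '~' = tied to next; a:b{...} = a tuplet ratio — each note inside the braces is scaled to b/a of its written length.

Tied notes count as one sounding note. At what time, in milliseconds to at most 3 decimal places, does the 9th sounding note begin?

1. 0.0ms @ 0 + 329.67ms (1)
2. 329.67ms @ 1 + 329.67ms (1)
3. 659.341ms @ 2 + 329.67ms (1)
4. 989.011ms @ 3 + 329.67ms (1)
5. 1318.681ms @ 4 + 989.011ms (3)
6. 2307.692ms @ 7 + 329.67ms (1)
7. 2637.363ms @ 8 + 188.383ms (4/7)
8. 2825.746ms @ 60/7 + 188.383ms (4/7)
9. 3014.129ms @ 64/7 + 376.766ms (8/7)
10. 3390.895ms @ 72/7 + 188.383ms (4/7)
11. 3579.278ms @ 76/7 + 188.383ms (4/7)
12. 3767.661ms @ 80/7 + 188.383ms (4/7)

note 9 onset = 64/7b = 3014.129ms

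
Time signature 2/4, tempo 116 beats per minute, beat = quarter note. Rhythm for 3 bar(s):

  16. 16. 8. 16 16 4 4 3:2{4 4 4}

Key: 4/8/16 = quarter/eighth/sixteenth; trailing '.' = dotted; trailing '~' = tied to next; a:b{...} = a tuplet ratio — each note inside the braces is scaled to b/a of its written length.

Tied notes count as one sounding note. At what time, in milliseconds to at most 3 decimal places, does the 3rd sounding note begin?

note 3 onset = 3/4b = 387.931ms

1. 0.0ms @ 0 + 193.966ms (3/8)
2. 193.966ms @ 3/8 + 193.966ms (3/8)
3. 387.931ms @ 3/4 + 387.931ms (3/4)
4. 775.862ms @ 3/2 + 129.31ms (1/4)
5. 905.172ms @ 7/4 + 129.31ms (1/4)
6. 1034.483ms @ 2 + 517.241ms (1)
7. 1551.724ms @ 3 + 517.241ms (1)
8. 2068.966ms @ 4 + 344.828ms (2/3)
9. 2413.793ms @ 14/3 + 344.828ms (2/3)
10. 2758.621ms @ 16/3 + 344.828ms (2/3)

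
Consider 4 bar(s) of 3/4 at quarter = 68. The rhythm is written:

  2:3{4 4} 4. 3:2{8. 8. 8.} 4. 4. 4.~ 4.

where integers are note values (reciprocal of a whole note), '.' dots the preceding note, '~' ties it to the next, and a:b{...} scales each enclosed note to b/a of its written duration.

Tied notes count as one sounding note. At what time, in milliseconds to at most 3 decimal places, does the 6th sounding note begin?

1. 0.0ms @ 0 + 1323.529ms (3/2)
2. 1323.529ms @ 3/2 + 1323.529ms (3/2)
3. 2647.059ms @ 3 + 1323.529ms (3/2)
4. 3970.588ms @ 9/2 + 441.176ms (1/2)
5. 4411.765ms @ 5 + 441.176ms (1/2)
6. 4852.941ms @ 11/2 + 441.176ms (1/2)
7. 5294.118ms @ 6 + 1323.529ms (3/2)
8. 6617.647ms @ 15/2 + 1323.529ms (3/2)
9. 7941.176ms @ 9 + 2647.059ms (3)

note 6 onset = 11/2b = 4852.941ms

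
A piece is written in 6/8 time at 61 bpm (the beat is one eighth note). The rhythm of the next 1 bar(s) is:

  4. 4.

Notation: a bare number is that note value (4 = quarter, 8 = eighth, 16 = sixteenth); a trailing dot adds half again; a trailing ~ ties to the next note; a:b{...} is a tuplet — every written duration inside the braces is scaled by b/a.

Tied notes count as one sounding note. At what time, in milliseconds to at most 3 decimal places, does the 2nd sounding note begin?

1. 0.0ms @ 0 + 2950.82ms (3)
2. 2950.82ms @ 3 + 2950.82ms (3)

note 2 onset = 3b = 2950.82ms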